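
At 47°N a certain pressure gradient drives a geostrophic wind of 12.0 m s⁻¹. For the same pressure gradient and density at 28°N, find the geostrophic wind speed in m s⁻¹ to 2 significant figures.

19 m s⁻¹

With the same pressure gradient and density, V_g ∝ 1/f ∝ 1/sin φ.
V₂ = V₁ · sin φ₁ / sin φ₂ = 12.0 × sin 47° / sin 28°
V₂ = 12.0 × 0.7314/0.4695 = 19 m s⁻¹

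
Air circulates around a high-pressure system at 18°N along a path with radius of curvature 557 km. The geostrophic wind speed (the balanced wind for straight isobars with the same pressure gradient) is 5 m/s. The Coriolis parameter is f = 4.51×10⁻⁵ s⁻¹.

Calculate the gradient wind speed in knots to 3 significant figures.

Around a high, pressure-gradient force acts outward with centrifugal, so Coriolis balances both:
fV = (1/ρ)|∂P/∂n| + V²/R  →  V² − fR·V + fR·V_g = 0
With fR = 4.51×10⁻⁵ × 557×10³ m = 25.1 m/s:
V = [fR − √((fR)² − 4 fR V_g)]/2 = [25.1 − √(25.1² − 4×25.1×5)]/2 = 6.89 m/s
Supergeostrophic (V > V_g = 5 m/s), as expected around a high.
Converting: 6.89 m/s × 1.944 = 13.4 knots

13.4 knots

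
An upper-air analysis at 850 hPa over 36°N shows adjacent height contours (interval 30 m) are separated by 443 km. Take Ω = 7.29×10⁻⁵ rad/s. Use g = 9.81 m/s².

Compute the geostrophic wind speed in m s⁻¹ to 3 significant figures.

Coriolis parameter at 36°N:
f = 2Ω sin φ = 2 × 7.29×10⁻⁵ × sin 36° = 8.57×10⁻⁵ s⁻¹
Height gradient: |∂Z/∂n| = 30 m / 443000 m = 6.77×10⁻⁵
On a pressure surface, geostrophic balance gives V_g = (g/f)|∂Z/∂n|:
V_g = 9.81 × 6.77×10⁻⁵ / 8.57×10⁻⁵ = 7.75 m/s

7.75 m s⁻¹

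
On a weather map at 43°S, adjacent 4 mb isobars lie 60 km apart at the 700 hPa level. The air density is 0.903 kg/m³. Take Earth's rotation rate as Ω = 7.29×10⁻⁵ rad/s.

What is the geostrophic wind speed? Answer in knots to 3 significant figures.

Coriolis parameter at 43°S:
f = 2Ω sin φ = 2 × 7.29×10⁻⁵ × sin 43° = 9.94×10⁻⁵ s⁻¹
Pressure gradient: |∂P/∂n| = 400 Pa / 60000 m = 6.67×10⁻³ Pa/m
Geostrophic balance (pressure-gradient force = Coriolis force):
V_g = (1/(fρ)) |∂P/∂n| = 6.67×10⁻³ / (9.94×10⁻⁵ × 0.903) = 74.2 m/s
Converting: 74.2 m/s × 1.944 = 144 knots

144 knots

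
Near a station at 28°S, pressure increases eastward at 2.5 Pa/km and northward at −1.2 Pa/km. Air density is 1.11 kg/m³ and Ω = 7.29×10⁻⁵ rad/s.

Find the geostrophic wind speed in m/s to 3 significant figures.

36.5 m/s

Coriolis parameter at 28°S:
f = 2Ω sin φ = 2 × 7.29×10⁻⁵ × sin 28° = 6.84×10⁻⁵ s⁻¹
In the Southern Hemisphere f is negative: f = −6.84×10⁻⁵ s⁻¹.
Component geostrophic relations (x east, y north):
u_g = −(1/(fρ)) ∂P/∂y,  v_g = (1/(fρ)) ∂P/∂x
u_g = −(−1.2×10⁻³)/(−6.84×10⁻⁵ × 1.11) = −15.8 m/s;  v_g = (2.5×10⁻³)/(−6.84×10⁻⁵ × 1.11) = −32.9 m/s
|V_g| = √(u_g² + v_g²) = 36.5 m/s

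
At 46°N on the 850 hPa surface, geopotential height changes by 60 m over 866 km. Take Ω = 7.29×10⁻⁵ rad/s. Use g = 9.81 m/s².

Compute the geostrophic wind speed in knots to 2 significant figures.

13 knots

Coriolis parameter at 46°N:
f = 2Ω sin φ = 2 × 7.29×10⁻⁵ × sin 46° = 1.05×10⁻⁴ s⁻¹
Height gradient: |∂Z/∂n| = 60 m / 866000 m = 6.93×10⁻⁵
On a pressure surface, geostrophic balance gives V_g = (g/f)|∂Z/∂n|:
V_g = 9.81 × 6.93×10⁻⁵ / 1.05×10⁻⁴ = 6.48 m/s
Converting: 6.48 m/s × 1.944 = 13 knots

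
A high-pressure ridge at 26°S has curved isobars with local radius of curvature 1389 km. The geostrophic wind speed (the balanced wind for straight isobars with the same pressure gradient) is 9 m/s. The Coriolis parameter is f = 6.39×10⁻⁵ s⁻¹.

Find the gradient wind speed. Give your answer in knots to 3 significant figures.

19.8 knots

Around a high, pressure-gradient force acts outward with centrifugal, so Coriolis balances both:
fV = (1/ρ)|∂P/∂n| + V²/R  →  V² − fR·V + fR·V_g = 0
With fR = 6.39×10⁻⁵ × 1389×10³ m = 88.8 m/s:
V = [fR − √((fR)² − 4 fR V_g)]/2 = [88.8 − √(88.8² − 4×88.8×9)]/2 = 10.2 m/s
Supergeostrophic (V > V_g = 9 m/s), as expected around a high.
Converting: 10.2 m/s × 1.944 = 19.8 knots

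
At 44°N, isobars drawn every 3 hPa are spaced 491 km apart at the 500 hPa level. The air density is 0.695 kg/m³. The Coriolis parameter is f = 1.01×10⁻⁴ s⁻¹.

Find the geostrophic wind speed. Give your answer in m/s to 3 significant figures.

8.70 m/s

Pressure gradient: |∂P/∂n| = 300 Pa / 491000 m = 6.11×10⁻⁴ Pa/m
Geostrophic balance (pressure-gradient force = Coriolis force):
V_g = (1/(fρ)) |∂P/∂n| = 6.11×10⁻⁴ / (1.01×10⁻⁴ × 0.695) = 8.70 m/s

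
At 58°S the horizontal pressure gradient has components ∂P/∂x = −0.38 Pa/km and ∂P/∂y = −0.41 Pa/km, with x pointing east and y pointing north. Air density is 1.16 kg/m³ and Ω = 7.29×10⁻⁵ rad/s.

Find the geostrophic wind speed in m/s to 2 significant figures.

3.9 m/s

Coriolis parameter at 58°S:
f = 2Ω sin φ = 2 × 7.29×10⁻⁵ × sin 58° = 1.24×10⁻⁴ s⁻¹
In the Southern Hemisphere f is negative: f = −1.24×10⁻⁴ s⁻¹.
Component geostrophic relations (x east, y north):
u_g = −(1/(fρ)) ∂P/∂y,  v_g = (1/(fρ)) ∂P/∂x
u_g = −(−0.41×10⁻³)/(−1.24×10⁻⁴ × 1.16) = −2.86 m/s;  v_g = (−0.38×10⁻³)/(−1.24×10⁻⁴ × 1.16) = 2.65 m/s
|V_g| = √(u_g² + v_g²) = 3.90 m/s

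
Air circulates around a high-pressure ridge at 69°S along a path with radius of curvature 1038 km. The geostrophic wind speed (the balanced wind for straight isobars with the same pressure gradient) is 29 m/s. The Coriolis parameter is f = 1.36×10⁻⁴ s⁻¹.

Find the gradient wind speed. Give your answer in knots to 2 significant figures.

79 knots

Around a high, pressure-gradient force acts outward with centrifugal, so Coriolis balances both:
fV = (1/ρ)|∂P/∂n| + V²/R  →  V² − fR·V + fR·V_g = 0
With fR = 1.36×10⁻⁴ × 1038×10³ m = 141 m/s:
V = [fR − √((fR)² − 4 fR V_g)]/2 = [141 − √(141² − 4×141×29)]/2 = 40.8 m/s
Supergeostrophic (V > V_g = 29 m/s), as expected around a high.
Converting: 40.8 m/s × 1.944 = 79 knots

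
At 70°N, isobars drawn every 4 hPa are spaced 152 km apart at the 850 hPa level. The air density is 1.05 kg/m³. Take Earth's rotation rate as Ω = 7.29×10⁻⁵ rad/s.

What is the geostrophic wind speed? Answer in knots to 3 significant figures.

Coriolis parameter at 70°N:
f = 2Ω sin φ = 2 × 7.29×10⁻⁵ × sin 70° = 1.37×10⁻⁴ s⁻¹
Pressure gradient: |∂P/∂n| = 400 Pa / 152000 m = 2.63×10⁻³ Pa/m
Geostrophic balance (pressure-gradient force = Coriolis force):
V_g = (1/(fρ)) |∂P/∂n| = 2.63×10⁻³ / (1.37×10⁻⁴ × 1.05) = 18.3 m/s
Converting: 18.3 m/s × 1.944 = 35.6 knots

35.6 knots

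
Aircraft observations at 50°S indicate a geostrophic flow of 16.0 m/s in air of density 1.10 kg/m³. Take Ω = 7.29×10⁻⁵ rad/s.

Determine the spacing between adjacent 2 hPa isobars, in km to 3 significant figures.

Coriolis parameter at 50°S:
f = 2Ω sin φ = 2 × 7.29×10⁻⁵ × sin 50° = 1.12×10⁻⁴ s⁻¹
Geostrophic balance rearranged: |∂P/∂n| = f ρ V_g
|∂P/∂n| = 1.12×10⁻⁴ × 1.10 × 16.0 = 1.97×10⁻³ Pa/m
Isobar spacing: Δn = ΔP/|∂P/∂n| = 200 Pa / 1.97×10⁻³ Pa/m = 101743 m ≈ 102 km

102 km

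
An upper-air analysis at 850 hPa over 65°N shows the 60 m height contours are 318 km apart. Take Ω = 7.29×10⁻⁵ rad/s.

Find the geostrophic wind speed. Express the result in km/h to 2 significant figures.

Coriolis parameter at 65°N:
f = 2Ω sin φ = 2 × 7.29×10⁻⁵ × sin 65° = 1.32×10⁻⁴ s⁻¹
Height gradient: |∂Z/∂n| = 60 m / 318000 m = 1.89×10⁻⁴
On a pressure surface, geostrophic balance gives V_g = (g/f)|∂Z/∂n|:
V_g = 9.81 × 1.89×10⁻⁴ / 1.32×10⁻⁴ = 14.0 m/s
Converting: 14.0 m/s × 3.6 = 50 km/h

50 km/h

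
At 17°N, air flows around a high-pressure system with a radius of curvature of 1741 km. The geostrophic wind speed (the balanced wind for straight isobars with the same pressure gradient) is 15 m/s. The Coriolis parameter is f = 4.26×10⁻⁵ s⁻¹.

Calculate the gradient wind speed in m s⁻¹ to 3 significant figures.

Around a high, pressure-gradient force acts outward with centrifugal, so Coriolis balances both:
fV = (1/ρ)|∂P/∂n| + V²/R  →  V² − fR·V + fR·V_g = 0
With fR = 4.26×10⁻⁵ × 1741×10³ m = 74.2 m/s:
V = [fR − √((fR)² − 4 fR V_g)]/2 = [74.2 − √(74.2² − 4×74.2×15)]/2 = 20.9 m/s
Supergeostrophic (V > V_g = 15 m/s), as expected around a high.

20.9 m s⁻¹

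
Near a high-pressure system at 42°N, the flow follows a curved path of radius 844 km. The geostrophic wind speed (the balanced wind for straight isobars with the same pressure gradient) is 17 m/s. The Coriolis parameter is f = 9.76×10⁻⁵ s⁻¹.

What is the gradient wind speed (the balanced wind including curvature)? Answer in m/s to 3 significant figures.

24.0 m/s

Around a high, pressure-gradient force acts outward with centrifugal, so Coriolis balances both:
fV = (1/ρ)|∂P/∂n| + V²/R  →  V² − fR·V + fR·V_g = 0
With fR = 9.76×10⁻⁵ × 844×10³ m = 82.4 m/s:
V = [fR − √((fR)² − 4 fR V_g)]/2 = [82.4 − √(82.4² − 4×82.4×17)]/2 = 24 m/s
Supergeostrophic (V > V_g = 17 m/s), as expected around a high.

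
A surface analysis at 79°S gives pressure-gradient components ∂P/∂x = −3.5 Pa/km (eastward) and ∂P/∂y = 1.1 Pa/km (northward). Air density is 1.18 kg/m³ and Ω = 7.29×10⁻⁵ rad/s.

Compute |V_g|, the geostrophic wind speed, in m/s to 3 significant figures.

21.7 m/s

Coriolis parameter at 79°S:
f = 2Ω sin φ = 2 × 7.29×10⁻⁵ × sin 79° = 1.43×10⁻⁴ s⁻¹
In the Southern Hemisphere f is negative: f = −1.43×10⁻⁴ s⁻¹.
Component geostrophic relations (x east, y north):
u_g = −(1/(fρ)) ∂P/∂y,  v_g = (1/(fρ)) ∂P/∂x
u_g = −(1.1×10⁻³)/(−1.43×10⁻⁴ × 1.18) = 6.51 m/s;  v_g = (−3.5×10⁻³)/(−1.43×10⁻⁴ × 1.18) = 20.7 m/s
|V_g| = √(u_g² + v_g²) = 21.7 m/s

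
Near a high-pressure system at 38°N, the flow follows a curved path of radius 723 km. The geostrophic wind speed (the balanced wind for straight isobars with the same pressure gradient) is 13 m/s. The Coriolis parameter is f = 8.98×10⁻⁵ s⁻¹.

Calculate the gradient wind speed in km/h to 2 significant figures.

65 km/h

Around a high, pressure-gradient force acts outward with centrifugal, so Coriolis balances both:
fV = (1/ρ)|∂P/∂n| + V²/R  →  V² − fR·V + fR·V_g = 0
With fR = 8.98×10⁻⁵ × 723×10³ m = 64.9 m/s:
V = [fR − √((fR)² − 4 fR V_g)]/2 = [64.9 − √(64.9² − 4×64.9×13)]/2 = 18 m/s
Supergeostrophic (V > V_g = 13 m/s), as expected around a high.
Converting: 18 m/s × 3.6 = 65 km/h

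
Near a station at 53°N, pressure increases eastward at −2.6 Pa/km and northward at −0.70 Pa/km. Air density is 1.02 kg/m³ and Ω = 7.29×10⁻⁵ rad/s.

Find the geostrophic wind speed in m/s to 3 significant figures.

Coriolis parameter at 53°N:
f = 2Ω sin φ = 2 × 7.29×10⁻⁵ × sin 53° = 1.16×10⁻⁴ s⁻¹
Component geostrophic relations (x east, y north):
u_g = −(1/(fρ)) ∂P/∂y,  v_g = (1/(fρ)) ∂P/∂x
u_g = −(−0.70×10⁻³)/(1.16×10⁻⁴ × 1.02) = 5.89 m/s;  v_g = (−2.6×10⁻³)/(1.16×10⁻⁴ × 1.02) = −21.9 m/s
|V_g| = √(u_g² + v_g²) = 22.7 m/s

22.7 m/s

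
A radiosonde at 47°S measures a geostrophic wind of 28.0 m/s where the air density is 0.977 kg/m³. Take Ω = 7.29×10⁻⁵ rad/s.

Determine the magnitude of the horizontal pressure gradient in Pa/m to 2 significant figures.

Coriolis parameter at 47°S:
f = 2Ω sin φ = 2 × 7.29×10⁻⁵ × sin 47° = 1.07×10⁻⁴ s⁻¹
Geostrophic balance rearranged: |∂P/∂n| = f ρ V_g
|∂P/∂n| = 1.07×10⁻⁴ × 0.977 × 28.0 = 2.92×10⁻³ Pa/m

2.9×10⁻³ Pa/m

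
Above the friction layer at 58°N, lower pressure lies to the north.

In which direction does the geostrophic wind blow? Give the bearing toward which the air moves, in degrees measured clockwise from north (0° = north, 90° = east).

090°

The pressure-gradient force points toward the north (bearing 000°).
Geostrophic balance: in the Northern Hemisphere the Coriolis force deflects motion to the right, so the geostrophic wind blows 90° to the right of the pressure-gradient force (low pressure on the left).
Rotating 000° by 90° clockwise gives 090° — the wind blows toward the east.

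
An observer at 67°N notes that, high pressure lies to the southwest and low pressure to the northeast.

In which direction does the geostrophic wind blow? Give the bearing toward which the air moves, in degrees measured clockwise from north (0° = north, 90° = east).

135°

The pressure-gradient force points toward the northeast (bearing 045°).
Geostrophic balance: in the Northern Hemisphere the Coriolis force deflects motion to the right, so the geostrophic wind blows 90° to the right of the pressure-gradient force (low pressure on the left).
Rotating 045° by 90° clockwise gives 135° — the wind blows toward the southeast.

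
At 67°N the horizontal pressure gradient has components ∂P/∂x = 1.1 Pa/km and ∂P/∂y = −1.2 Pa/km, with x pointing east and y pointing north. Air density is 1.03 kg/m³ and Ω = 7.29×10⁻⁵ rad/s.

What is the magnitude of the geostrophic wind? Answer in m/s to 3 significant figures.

11.8 m/s

Coriolis parameter at 67°N:
f = 2Ω sin φ = 2 × 7.29×10⁻⁵ × sin 67° = 1.34×10⁻⁴ s⁻¹
Component geostrophic relations (x east, y north):
u_g = −(1/(fρ)) ∂P/∂y,  v_g = (1/(fρ)) ∂P/∂x
u_g = −(−1.2×10⁻³)/(1.34×10⁻⁴ × 1.03) = 8.68 m/s;  v_g = (1.1×10⁻³)/(1.34×10⁻⁴ × 1.03) = 7.96 m/s
|V_g| = √(u_g² + v_g²) = 11.8 m/s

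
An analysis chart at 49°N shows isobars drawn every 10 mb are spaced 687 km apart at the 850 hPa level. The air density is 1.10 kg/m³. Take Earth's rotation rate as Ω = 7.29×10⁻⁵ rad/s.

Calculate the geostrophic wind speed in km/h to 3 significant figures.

Coriolis parameter at 49°N:
f = 2Ω sin φ = 2 × 7.29×10⁻⁵ × sin 49° = 1.10×10⁻⁴ s⁻¹
Pressure gradient: |∂P/∂n| = 1000 Pa / 687000 m = 1.46×10⁻³ Pa/m
Geostrophic balance (pressure-gradient force = Coriolis force):
V_g = (1/(fρ)) |∂P/∂n| = 1.46×10⁻³ / (1.10×10⁻⁴ × 1.10) = 12.0 m/s
Converting: 12.0 m/s × 3.6 = 43.3 km/h

43.3 km/h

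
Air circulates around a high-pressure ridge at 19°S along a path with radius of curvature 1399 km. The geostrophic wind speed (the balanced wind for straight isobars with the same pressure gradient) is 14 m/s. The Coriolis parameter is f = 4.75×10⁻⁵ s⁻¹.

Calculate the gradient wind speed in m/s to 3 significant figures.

Around a high, pressure-gradient force acts outward with centrifugal, so Coriolis balances both:
fV = (1/ρ)|∂P/∂n| + V²/R  →  V² − fR·V + fR·V_g = 0
With fR = 4.75×10⁻⁵ × 1399×10³ m = 66.5 m/s:
V = [fR − √((fR)² − 4 fR V_g)]/2 = [66.5 − √(66.5² − 4×66.5×14)]/2 = 20 m/s
Supergeostrophic (V > V_g = 14 m/s), as expected around a high.

20.0 m/s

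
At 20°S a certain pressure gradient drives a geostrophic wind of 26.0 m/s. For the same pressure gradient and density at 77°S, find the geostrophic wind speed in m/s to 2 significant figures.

9.1 m/s

With the same pressure gradient and density, V_g ∝ 1/f ∝ 1/sin φ.
V₂ = V₁ · sin φ₁ / sin φ₂ = 26.0 × sin 20° / sin 77°
V₂ = 26.0 × 0.3420/0.9744 = 9.1 m/s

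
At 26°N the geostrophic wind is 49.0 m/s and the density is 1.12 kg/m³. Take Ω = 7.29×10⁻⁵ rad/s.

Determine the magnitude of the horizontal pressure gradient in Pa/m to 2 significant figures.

3.5×10⁻³ Pa/m

Coriolis parameter at 26°N:
f = 2Ω sin φ = 2 × 7.29×10⁻⁵ × sin 26° = 6.39×10⁻⁵ s⁻¹
Geostrophic balance rearranged: |∂P/∂n| = f ρ V_g
|∂P/∂n| = 6.39×10⁻⁵ × 1.12 × 49.0 = 3.51×10⁻³ Pa/m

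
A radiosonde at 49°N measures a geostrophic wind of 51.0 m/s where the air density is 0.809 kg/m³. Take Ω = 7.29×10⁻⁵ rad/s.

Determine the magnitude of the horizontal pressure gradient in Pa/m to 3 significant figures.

4.54×10⁻³ Pa/m

Coriolis parameter at 49°N:
f = 2Ω sin φ = 2 × 7.29×10⁻⁵ × sin 49° = 1.10×10⁻⁴ s⁻¹
Geostrophic balance rearranged: |∂P/∂n| = f ρ V_g
|∂P/∂n| = 1.10×10⁻⁴ × 0.809 × 51.0 = 4.54×10⁻³ Pa/m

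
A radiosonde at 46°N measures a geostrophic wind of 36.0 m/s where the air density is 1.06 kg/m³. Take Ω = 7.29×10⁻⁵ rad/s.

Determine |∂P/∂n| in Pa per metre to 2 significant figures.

Coriolis parameter at 46°N:
f = 2Ω sin φ = 2 × 7.29×10⁻⁵ × sin 46° = 1.05×10⁻⁴ s⁻¹
Geostrophic balance rearranged: |∂P/∂n| = f ρ V_g
|∂P/∂n| = 1.05×10⁻⁴ × 1.06 × 36.0 = 4.00×10⁻³ Pa/m

4.0×10⁻³ Pa/m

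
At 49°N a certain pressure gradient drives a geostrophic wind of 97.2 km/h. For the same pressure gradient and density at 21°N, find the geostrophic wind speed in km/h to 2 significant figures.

200 km/h

With the same pressure gradient and density, V_g ∝ 1/f ∝ 1/sin φ.
V₂ = V₁ · sin φ₁ / sin φ₂ = 97.2 × sin 49° / sin 21°
V₂ = 97.2 × 0.7547/0.3584 = 200 km/h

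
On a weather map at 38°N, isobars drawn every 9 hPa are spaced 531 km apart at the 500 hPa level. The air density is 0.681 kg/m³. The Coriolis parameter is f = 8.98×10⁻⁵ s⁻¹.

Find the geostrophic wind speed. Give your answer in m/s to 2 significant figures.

Pressure gradient: |∂P/∂n| = 900 Pa / 531000 m = 1.69×10⁻³ Pa/m
Geostrophic balance (pressure-gradient force = Coriolis force):
V_g = (1/(fρ)) |∂P/∂n| = 1.69×10⁻³ / (8.98×10⁻⁵ × 0.681) = 27.7 m/s

28 m/s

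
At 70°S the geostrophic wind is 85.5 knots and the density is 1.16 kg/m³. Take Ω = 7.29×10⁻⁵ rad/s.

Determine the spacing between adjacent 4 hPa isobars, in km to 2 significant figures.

Coriolis parameter at 70°S:
f = 2Ω sin φ = 2 × 7.29×10⁻⁵ × sin 70° = 1.37×10⁻⁴ s⁻¹
Wind speed in SI: 85.5 knots = 44.0 m/s
Geostrophic balance rearranged: |∂P/∂n| = f ρ V_g
|∂P/∂n| = 1.37×10⁻⁴ × 1.16 × 44.0 = 6.99×10⁻³ Pa/m
Isobar spacing: Δn = ΔP/|∂P/∂n| = 400 Pa / 6.99×10⁻³ Pa/m = 57221 m ≈ 57 km

57 km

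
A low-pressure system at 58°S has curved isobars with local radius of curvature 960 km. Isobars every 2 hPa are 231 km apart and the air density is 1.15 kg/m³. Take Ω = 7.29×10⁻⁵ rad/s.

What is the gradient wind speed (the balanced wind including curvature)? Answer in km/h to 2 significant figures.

21 km/h

Coriolis parameter at 58°S:
f = 2Ω sin φ = 2 × 7.29×10⁻⁵ × sin 58° = 1.24×10⁻⁴ s⁻¹
Pressure gradient: |∂P/∂n| = 200 Pa / 231000 m = 8.66×10⁻⁴ Pa/m
Geostrophic speed: V_g = |∂P/∂n|/(fρ) = 8.66×10⁻⁴/(1.24×10⁻⁴ × 1.15) = 6.09 m/s
Around a low, centrifugal force acts outward with Coriolis, so pressure-gradient force balances both:
(1/ρ)|∂P/∂n| = fV + V²/R  →  V² + fR·V − fR·V_g = 0
With fR = 1.24×10⁻⁴ × 960×10³ m = 119 m/s:
V = [−fR + √((fR)² + 4 fR V_g)]/2 = [−119 + √(119² + 4×119×6.09)]/2 = 5.81 m/s
Subgeostrophic (V < V_g = 6.09 m/s), as expected around a low.
Converting: 5.81 m/s × 3.6 = 21 km/h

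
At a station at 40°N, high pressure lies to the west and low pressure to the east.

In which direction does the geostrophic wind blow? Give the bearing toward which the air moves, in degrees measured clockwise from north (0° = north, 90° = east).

The pressure-gradient force points toward the east (bearing 090°).
Geostrophic balance: in the Northern Hemisphere the Coriolis force deflects motion to the right, so the geostrophic wind blows 90° to the right of the pressure-gradient force (low pressure on the left).
Rotating 090° by 90° clockwise gives 180° — the wind blows toward the south.

180°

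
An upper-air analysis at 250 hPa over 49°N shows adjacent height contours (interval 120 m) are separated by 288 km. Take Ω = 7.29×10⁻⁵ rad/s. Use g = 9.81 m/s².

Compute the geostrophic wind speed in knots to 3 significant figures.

Coriolis parameter at 49°N:
f = 2Ω sin φ = 2 × 7.29×10⁻⁵ × sin 49° = 1.10×10⁻⁴ s⁻¹
Height gradient: |∂Z/∂n| = 120 m / 288000 m = 4.17×10⁻⁴
On a pressure surface, geostrophic balance gives V_g = (g/f)|∂Z/∂n|:
V_g = 9.81 × 4.17×10⁻⁴ / 1.10×10⁻⁴ = 37.1 m/s
Converting: 37.1 m/s × 1.944 = 72.2 knots

72.2 knots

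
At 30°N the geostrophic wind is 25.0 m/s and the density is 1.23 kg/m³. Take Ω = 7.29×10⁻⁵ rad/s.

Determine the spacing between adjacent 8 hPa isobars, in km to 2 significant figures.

Coriolis parameter at 30°N:
f = 2Ω sin φ = 2 × 7.29×10⁻⁵ × sin 30° = 7.29×10⁻⁵ s⁻¹
Geostrophic balance rearranged: |∂P/∂n| = f ρ V_g
|∂P/∂n| = 7.29×10⁻⁵ × 1.23 × 25.0 = 2.24×10⁻³ Pa/m
Isobar spacing: Δn = ΔP/|∂P/∂n| = 800 Pa / 2.24×10⁻³ Pa/m = 356876 m ≈ 360 km

360 km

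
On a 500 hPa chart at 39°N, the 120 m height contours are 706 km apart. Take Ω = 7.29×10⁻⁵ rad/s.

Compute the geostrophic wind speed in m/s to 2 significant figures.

18 m/s

Coriolis parameter at 39°N:
f = 2Ω sin φ = 2 × 7.29×10⁻⁵ × sin 39° = 9.18×10⁻⁵ s⁻¹
Height gradient: |∂Z/∂n| = 120 m / 706000 m = 1.70×10⁻⁴
On a pressure surface, geostrophic balance gives V_g = (g/f)|∂Z/∂n|:
V_g = 9.81 × 1.70×10⁻⁴ / 9.18×10⁻⁵ = 18.2 m/s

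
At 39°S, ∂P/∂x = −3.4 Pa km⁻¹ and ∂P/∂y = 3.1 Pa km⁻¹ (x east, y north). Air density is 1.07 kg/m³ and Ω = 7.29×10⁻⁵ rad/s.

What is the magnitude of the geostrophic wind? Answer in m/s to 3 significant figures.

Coriolis parameter at 39°S:
f = 2Ω sin φ = 2 × 7.29×10⁻⁵ × sin 39° = 9.18×10⁻⁵ s⁻¹
In the Southern Hemisphere f is negative: f = −9.18×10⁻⁵ s⁻¹.
Component geostrophic relations (x east, y north):
u_g = −(1/(fρ)) ∂P/∂y,  v_g = (1/(fρ)) ∂P/∂x
u_g = −(3.1×10⁻³)/(−9.18×10⁻⁵ × 1.07) = 31.6 m/s;  v_g = (−3.4×10⁻³)/(−9.18×10⁻⁵ × 1.07) = 34.6 m/s
|V_g| = √(u_g² + v_g²) = 46.9 m/s

46.9 m/s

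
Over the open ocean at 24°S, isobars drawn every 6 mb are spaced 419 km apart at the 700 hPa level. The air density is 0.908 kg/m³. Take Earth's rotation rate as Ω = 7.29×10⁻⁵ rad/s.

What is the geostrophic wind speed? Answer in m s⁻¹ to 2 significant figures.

Coriolis parameter at 24°S:
f = 2Ω sin φ = 2 × 7.29×10⁻⁵ × sin 24° = 5.93×10⁻⁵ s⁻¹
Pressure gradient: |∂P/∂n| = 600 Pa / 419000 m = 1.43×10⁻³ Pa/m
Geostrophic balance (pressure-gradient force = Coriolis force):
V_g = (1/(fρ)) |∂P/∂n| = 1.43×10⁻³ / (5.93×10⁻⁵ × 0.908) = 26.6 m/s

27 m s⁻¹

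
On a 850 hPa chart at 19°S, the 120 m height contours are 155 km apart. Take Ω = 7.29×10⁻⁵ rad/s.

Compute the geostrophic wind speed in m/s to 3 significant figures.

Coriolis parameter at 19°S:
f = 2Ω sin φ = 2 × 7.29×10⁻⁵ × sin 19° = 4.75×10⁻⁵ s⁻¹
Height gradient: |∂Z/∂n| = 120 m / 155000 m = 7.74×10⁻⁴
On a pressure surface, geostrophic balance gives V_g = (g/f)|∂Z/∂n|:
V_g = 9.81 × 7.74×10⁻⁴ / 4.75×10⁻⁵ = 160 m/s

160 m/s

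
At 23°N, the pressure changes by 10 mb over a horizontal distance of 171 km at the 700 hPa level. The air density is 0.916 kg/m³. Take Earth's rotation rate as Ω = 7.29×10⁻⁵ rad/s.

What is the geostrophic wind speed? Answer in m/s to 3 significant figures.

Coriolis parameter at 23°N:
f = 2Ω sin φ = 2 × 7.29×10⁻⁵ × sin 23° = 5.70×10⁻⁵ s⁻¹
Pressure gradient: |∂P/∂n| = 1000 Pa / 171000 m = 5.85×10⁻³ Pa/m
Geostrophic balance (pressure-gradient force = Coriolis force):
V_g = (1/(fρ)) |∂P/∂n| = 5.85×10⁻³ / (5.70×10⁻⁵ × 0.916) = 112 m/s

112 m/s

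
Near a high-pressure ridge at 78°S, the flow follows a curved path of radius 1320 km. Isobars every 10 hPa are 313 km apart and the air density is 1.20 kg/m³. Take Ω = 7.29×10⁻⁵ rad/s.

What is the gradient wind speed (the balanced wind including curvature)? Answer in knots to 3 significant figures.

40.8 knots

Coriolis parameter at 78°S:
f = 2Ω sin φ = 2 × 7.29×10⁻⁵ × sin 78° = 1.43×10⁻⁴ s⁻¹
Pressure gradient: |∂P/∂n| = 1000 Pa / 313000 m = 3.19×10⁻³ Pa/m
Geostrophic speed: V_g = |∂P/∂n|/(fρ) = 3.19×10⁻³/(1.43×10⁻⁴ × 1.20) = 18.7 m/s
Around a high, pressure-gradient force acts outward with centrifugal, so Coriolis balances both:
fV = (1/ρ)|∂P/∂n| + V²/R  →  V² − fR·V + fR·V_g = 0
With fR = 1.43×10⁻⁴ × 1320×10³ m = 188 m/s:
V = [fR − √((fR)² − 4 fR V_g)]/2 = [188 − √(188² − 4×188×18.7)]/2 = 21 m/s
Supergeostrophic (V > V_g = 18.7 m/s), as expected around a high.
Converting: 21 m/s × 1.944 = 40.8 knots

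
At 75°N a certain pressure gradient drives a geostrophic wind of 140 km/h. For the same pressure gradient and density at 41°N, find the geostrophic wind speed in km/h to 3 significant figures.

With the same pressure gradient and density, V_g ∝ 1/f ∝ 1/sin φ.
V₂ = V₁ · sin φ₁ / sin φ₂ = 140 × sin 75° / sin 41°
V₂ = 140 × 0.9659/0.6561 = 206 km/h

206 km/h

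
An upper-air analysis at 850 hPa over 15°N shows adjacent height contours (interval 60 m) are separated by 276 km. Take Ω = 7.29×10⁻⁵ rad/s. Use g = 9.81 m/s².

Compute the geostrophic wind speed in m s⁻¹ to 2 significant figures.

57 m s⁻¹

Coriolis parameter at 15°N:
f = 2Ω sin φ = 2 × 7.29×10⁻⁵ × sin 15° = 3.77×10⁻⁵ s⁻¹
Height gradient: |∂Z/∂n| = 60 m / 276000 m = 2.17×10⁻⁴
On a pressure surface, geostrophic balance gives V_g = (g/f)|∂Z/∂n|:
V_g = 9.81 × 2.17×10⁻⁴ / 3.77×10⁻⁵ = 56.5 m/s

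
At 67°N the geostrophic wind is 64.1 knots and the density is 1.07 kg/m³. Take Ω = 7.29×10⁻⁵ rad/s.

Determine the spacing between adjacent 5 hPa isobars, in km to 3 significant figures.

106 km

Coriolis parameter at 67°N:
f = 2Ω sin φ = 2 × 7.29×10⁻⁵ × sin 67° = 1.34×10⁻⁴ s⁻¹
Wind speed in SI: 64.1 knots = 33.0 m/s
Geostrophic balance rearranged: |∂P/∂n| = f ρ V_g
|∂P/∂n| = 1.34×10⁻⁴ × 1.07 × 33.0 = 4.74×10⁻³ Pa/m
Isobar spacing: Δn = ΔP/|∂P/∂n| = 500 Pa / 4.74×10⁻³ Pa/m = 105586 m ≈ 106 km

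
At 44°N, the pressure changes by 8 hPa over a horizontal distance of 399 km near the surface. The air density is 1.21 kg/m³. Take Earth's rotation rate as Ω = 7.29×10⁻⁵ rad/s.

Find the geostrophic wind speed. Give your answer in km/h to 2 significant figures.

59 km/h

Coriolis parameter at 44°N:
f = 2Ω sin φ = 2 × 7.29×10⁻⁵ × sin 44° = 1.01×10⁻⁴ s⁻¹
Pressure gradient: |∂P/∂n| = 800 Pa / 399000 m = 2.01×10⁻³ Pa/m
Geostrophic balance (pressure-gradient force = Coriolis force):
V_g = (1/(fρ)) |∂P/∂n| = 2.01×10⁻³ / (1.01×10⁻⁴ × 1.21) = 16.4 m/s
Converting: 16.4 m/s × 3.6 = 59 km/h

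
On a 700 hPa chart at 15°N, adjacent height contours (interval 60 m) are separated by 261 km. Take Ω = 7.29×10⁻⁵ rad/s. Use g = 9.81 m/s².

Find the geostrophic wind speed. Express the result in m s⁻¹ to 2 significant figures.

60 m s⁻¹

Coriolis parameter at 15°N:
f = 2Ω sin φ = 2 × 7.29×10⁻⁵ × sin 15° = 3.77×10⁻⁵ s⁻¹
Height gradient: |∂Z/∂n| = 60 m / 261000 m = 2.30×10⁻⁴
On a pressure surface, geostrophic balance gives V_g = (g/f)|∂Z/∂n|:
V_g = 9.81 × 2.30×10⁻⁴ / 3.77×10⁻⁵ = 59.8 m/s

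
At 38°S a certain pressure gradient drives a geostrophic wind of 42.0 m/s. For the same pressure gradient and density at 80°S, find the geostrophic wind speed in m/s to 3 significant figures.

With the same pressure gradient and density, V_g ∝ 1/f ∝ 1/sin φ.
V₂ = V₁ · sin φ₁ / sin φ₂ = 42.0 × sin 38° / sin 80°
V₂ = 42.0 × 0.6157/0.9848 = 26.3 m/s

26.3 m/s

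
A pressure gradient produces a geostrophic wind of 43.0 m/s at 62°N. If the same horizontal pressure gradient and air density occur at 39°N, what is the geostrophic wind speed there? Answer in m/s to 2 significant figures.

60 m/s

With the same pressure gradient and density, V_g ∝ 1/f ∝ 1/sin φ.
V₂ = V₁ · sin φ₁ / sin φ₂ = 43.0 × sin 62° / sin 39°
V₂ = 43.0 × 0.8829/0.6293 = 60 m/s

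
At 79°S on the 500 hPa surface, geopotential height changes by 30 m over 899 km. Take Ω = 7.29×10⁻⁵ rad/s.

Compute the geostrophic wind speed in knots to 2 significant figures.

4.4 knots

Coriolis parameter at 79°S:
f = 2Ω sin φ = 2 × 7.29×10⁻⁵ × sin 79° = 1.43×10⁻⁴ s⁻¹
Height gradient: |∂Z/∂n| = 30 m / 899000 m = 3.34×10⁻⁵
On a pressure surface, geostrophic balance gives V_g = (g/f)|∂Z/∂n|:
V_g = 9.81 × 3.34×10⁻⁵ / 1.43×10⁻⁴ = 2.29 m/s
Converting: 2.29 m/s × 1.944 = 4.4 knots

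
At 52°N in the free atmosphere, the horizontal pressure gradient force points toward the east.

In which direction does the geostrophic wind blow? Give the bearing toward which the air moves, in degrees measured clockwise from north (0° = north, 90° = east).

The pressure-gradient force points toward the east (bearing 090°).
Geostrophic balance: in the Northern Hemisphere the Coriolis force deflects motion to the right, so the geostrophic wind blows 90° to the right of the pressure-gradient force (low pressure on the left).
Rotating 090° by 90° clockwise gives 180° — the wind blows toward the south.

180°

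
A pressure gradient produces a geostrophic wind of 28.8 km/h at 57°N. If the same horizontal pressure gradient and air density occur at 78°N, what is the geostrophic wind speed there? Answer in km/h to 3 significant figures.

24.7 km/h

With the same pressure gradient and density, V_g ∝ 1/f ∝ 1/sin φ.
V₂ = V₁ · sin φ₁ / sin φ₂ = 28.8 × sin 57° / sin 78°
V₂ = 28.8 × 0.8387/0.9781 = 24.7 km/h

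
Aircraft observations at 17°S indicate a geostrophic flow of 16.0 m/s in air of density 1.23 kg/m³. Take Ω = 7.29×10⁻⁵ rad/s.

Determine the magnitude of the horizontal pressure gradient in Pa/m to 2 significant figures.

Coriolis parameter at 17°S:
f = 2Ω sin φ = 2 × 7.29×10⁻⁵ × sin 17° = 4.26×10⁻⁵ s⁻¹
Geostrophic balance rearranged: |∂P/∂n| = f ρ V_g
|∂P/∂n| = 4.26×10⁻⁵ × 1.23 × 16.0 = 8.39×10⁻⁴ Pa/m

8.4×10⁻⁴ Pa/m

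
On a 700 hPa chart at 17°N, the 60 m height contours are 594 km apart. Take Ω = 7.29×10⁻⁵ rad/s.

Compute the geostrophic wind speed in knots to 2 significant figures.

Coriolis parameter at 17°N:
f = 2Ω sin φ = 2 × 7.29×10⁻⁵ × sin 17° = 4.26×10⁻⁵ s⁻¹
Height gradient: |∂Z/∂n| = 60 m / 594000 m = 1.01×10⁻⁴
On a pressure surface, geostrophic balance gives V_g = (g/f)|∂Z/∂n|:
V_g = 9.81 × 1.01×10⁻⁴ / 4.26×10⁻⁵ = 23.2 m/s
Converting: 23.2 m/s × 1.944 = 45 knots

45 knots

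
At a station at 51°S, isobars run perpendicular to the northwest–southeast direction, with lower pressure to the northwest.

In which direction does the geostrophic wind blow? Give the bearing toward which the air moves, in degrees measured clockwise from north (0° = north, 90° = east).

The pressure-gradient force points toward the northwest (bearing 315°).
Geostrophic balance: in the Southern Hemisphere the Coriolis force deflects motion to the left, so the geostrophic wind blows 90° to the left of the pressure-gradient force (low pressure on the right).
Rotating 315° by 90° counterclockwise gives 225° — the wind blows toward the southwest.

225°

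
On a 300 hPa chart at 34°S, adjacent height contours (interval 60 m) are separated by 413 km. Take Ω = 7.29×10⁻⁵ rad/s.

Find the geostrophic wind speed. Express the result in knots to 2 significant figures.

Coriolis parameter at 34°S:
f = 2Ω sin φ = 2 × 7.29×10⁻⁵ × sin 34° = 8.15×10⁻⁵ s⁻¹
Height gradient: |∂Z/∂n| = 60 m / 413000 m = 1.45×10⁻⁴
On a pressure surface, geostrophic balance gives V_g = (g/f)|∂Z/∂n|:
V_g = 9.81 × 1.45×10⁻⁴ / 8.15×10⁻⁵ = 17.5 m/s
Converting: 17.5 m/s × 1.944 = 34 knots

34 knots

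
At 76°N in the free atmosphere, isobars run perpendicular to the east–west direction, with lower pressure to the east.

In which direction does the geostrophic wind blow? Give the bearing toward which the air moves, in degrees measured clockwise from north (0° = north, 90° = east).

180°

The pressure-gradient force points toward the east (bearing 090°).
Geostrophic balance: in the Northern Hemisphere the Coriolis force deflects motion to the right, so the geostrophic wind blows 90° to the right of the pressure-gradient force (low pressure on the left).
Rotating 090° by 90° clockwise gives 180° — the wind blows toward the south.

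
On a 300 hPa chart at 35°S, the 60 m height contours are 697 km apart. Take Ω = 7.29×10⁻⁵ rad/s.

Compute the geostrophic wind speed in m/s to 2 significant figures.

10 m/s

Coriolis parameter at 35°S:
f = 2Ω sin φ = 2 × 7.29×10⁻⁵ × sin 35° = 8.36×10⁻⁵ s⁻¹
Height gradient: |∂Z/∂n| = 60 m / 697000 m = 8.61×10⁻⁵
On a pressure surface, geostrophic balance gives V_g = (g/f)|∂Z/∂n|:
V_g = 9.81 × 8.61×10⁻⁵ / 8.36×10⁻⁵ = 10.1 m/s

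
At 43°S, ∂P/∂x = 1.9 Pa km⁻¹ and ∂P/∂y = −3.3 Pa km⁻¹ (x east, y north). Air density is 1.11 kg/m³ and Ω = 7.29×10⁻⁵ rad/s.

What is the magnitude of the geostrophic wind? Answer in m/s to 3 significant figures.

Coriolis parameter at 43°S:
f = 2Ω sin φ = 2 × 7.29×10⁻⁵ × sin 43° = 9.94×10⁻⁵ s⁻¹
In the Southern Hemisphere f is negative: f = −9.94×10⁻⁵ s⁻¹.
Component geostrophic relations (x east, y north):
u_g = −(1/(fρ)) ∂P/∂y,  v_g = (1/(fρ)) ∂P/∂x
u_g = −(−3.3×10⁻³)/(−9.94×10⁻⁵ × 1.11) = −29.9 m/s;  v_g = (1.9×10⁻³)/(−9.94×10⁻⁵ × 1.11) = −17.2 m/s
|V_g| = √(u_g² + v_g²) = 34.5 m/s

34.5 m/s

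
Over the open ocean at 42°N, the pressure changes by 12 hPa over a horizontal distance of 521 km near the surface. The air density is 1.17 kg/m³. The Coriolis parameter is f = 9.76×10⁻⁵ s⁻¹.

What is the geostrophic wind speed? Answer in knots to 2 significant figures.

Pressure gradient: |∂P/∂n| = 1200 Pa / 521000 m = 2.30×10⁻³ Pa/m
Geostrophic balance (pressure-gradient force = Coriolis force):
V_g = (1/(fρ)) |∂P/∂n| = 2.30×10⁻³ / (9.76×10⁻⁵ × 1.17) = 20.2 m/s
Converting: 20.2 m/s × 1.944 = 39 knots

39 knots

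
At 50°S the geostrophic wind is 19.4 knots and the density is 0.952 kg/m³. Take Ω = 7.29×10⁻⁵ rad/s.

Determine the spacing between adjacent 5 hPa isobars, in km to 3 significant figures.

471 km

Coriolis parameter at 50°S:
f = 2Ω sin φ = 2 × 7.29×10⁻⁵ × sin 50° = 1.12×10⁻⁴ s⁻¹
Wind speed in SI: 19.4 knots = 9.98 m/s
Geostrophic balance rearranged: |∂P/∂n| = f ρ V_g
|∂P/∂n| = 1.12×10⁻⁴ × 0.952 × 9.98 = 1.06×10⁻³ Pa/m
Isobar spacing: Δn = ΔP/|∂P/∂n| = 500 Pa / 1.06×10⁻³ Pa/m = 471174 m ≈ 471 km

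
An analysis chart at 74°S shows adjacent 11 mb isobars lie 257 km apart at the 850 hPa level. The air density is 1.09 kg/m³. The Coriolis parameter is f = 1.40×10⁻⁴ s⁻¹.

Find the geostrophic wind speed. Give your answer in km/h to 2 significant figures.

Pressure gradient: |∂P/∂n| = 1100 Pa / 257000 m = 4.28×10⁻³ Pa/m
Geostrophic balance (pressure-gradient force = Coriolis force):
V_g = (1/(fρ)) |∂P/∂n| = 4.28×10⁻³ / (1.40×10⁻⁴ × 1.09) = 28.0 m/s
Converting: 28.0 m/s × 3.6 = 100 km/h

100 km/h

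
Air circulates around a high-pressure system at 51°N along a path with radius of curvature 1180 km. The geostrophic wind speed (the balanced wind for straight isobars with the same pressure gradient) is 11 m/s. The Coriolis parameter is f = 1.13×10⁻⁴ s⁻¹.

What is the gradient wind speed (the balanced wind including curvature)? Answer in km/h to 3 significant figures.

Around a high, pressure-gradient force acts outward with centrifugal, so Coriolis balances both:
fV = (1/ρ)|∂P/∂n| + V²/R  →  V² − fR·V + fR·V_g = 0
With fR = 1.13×10⁻⁴ × 1180×10³ m = 133 m/s:
V = [fR − √((fR)² − 4 fR V_g)]/2 = [133 − √(133² − 4×133×11)]/2 = 12.1 m/s
Supergeostrophic (V > V_g = 11 m/s), as expected around a high.
Converting: 12.1 m/s × 3.6 = 43.6 km/h

43.6 km/h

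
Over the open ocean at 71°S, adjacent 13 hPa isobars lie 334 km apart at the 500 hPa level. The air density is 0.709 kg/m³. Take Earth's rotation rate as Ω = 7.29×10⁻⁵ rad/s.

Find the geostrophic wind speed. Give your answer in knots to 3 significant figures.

77.4 knots

Coriolis parameter at 71°S:
f = 2Ω sin φ = 2 × 7.29×10⁻⁵ × sin 71° = 1.38×10⁻⁴ s⁻¹
Pressure gradient: |∂P/∂n| = 1300 Pa / 334000 m = 3.89×10⁻³ Pa/m
Geostrophic balance (pressure-gradient force = Coriolis force):
V_g = (1/(fρ)) |∂P/∂n| = 3.89×10⁻³ / (1.38×10⁻⁴ × 0.709) = 39.8 m/s
Converting: 39.8 m/s × 1.944 = 77.4 knots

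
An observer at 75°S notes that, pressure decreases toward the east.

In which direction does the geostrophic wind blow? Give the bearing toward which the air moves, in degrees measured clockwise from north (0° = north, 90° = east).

000°

The pressure-gradient force points toward the east (bearing 090°).
Geostrophic balance: in the Southern Hemisphere the Coriolis force deflects motion to the left, so the geostrophic wind blows 90° to the left of the pressure-gradient force (low pressure on the right).
Rotating 090° by 90° counterclockwise gives 000° — the wind blows toward the north.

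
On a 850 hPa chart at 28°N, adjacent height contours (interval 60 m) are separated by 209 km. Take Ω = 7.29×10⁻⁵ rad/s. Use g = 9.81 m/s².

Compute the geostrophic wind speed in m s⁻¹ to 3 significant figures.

41.1 m s⁻¹

Coriolis parameter at 28°N:
f = 2Ω sin φ = 2 × 7.29×10⁻⁵ × sin 28° = 6.84×10⁻⁵ s⁻¹
Height gradient: |∂Z/∂n| = 60 m / 209000 m = 2.87×10⁻⁴
On a pressure surface, geostrophic balance gives V_g = (g/f)|∂Z/∂n|:
V_g = 9.81 × 2.87×10⁻⁴ / 6.84×10⁻⁵ = 41.1 m/s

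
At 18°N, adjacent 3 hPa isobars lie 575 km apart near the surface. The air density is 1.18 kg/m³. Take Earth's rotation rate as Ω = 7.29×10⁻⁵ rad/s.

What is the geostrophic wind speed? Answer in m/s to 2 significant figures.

Coriolis parameter at 18°N:
f = 2Ω sin φ = 2 × 7.29×10⁻⁵ × sin 18° = 4.51×10⁻⁵ s⁻¹
Pressure gradient: |∂P/∂n| = 300 Pa / 575000 m = 5.22×10⁻⁴ Pa/m
Geostrophic balance (pressure-gradient force = Coriolis force):
V_g = (1/(fρ)) |∂P/∂n| = 5.22×10⁻⁴ / (4.51×10⁻⁵ × 1.18) = 9.81 m/s

9.8 m/s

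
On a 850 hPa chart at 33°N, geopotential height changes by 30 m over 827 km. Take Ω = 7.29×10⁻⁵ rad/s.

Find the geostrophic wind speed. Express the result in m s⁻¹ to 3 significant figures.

Coriolis parameter at 33°N:
f = 2Ω sin φ = 2 × 7.29×10⁻⁵ × sin 33° = 7.94×10⁻⁵ s⁻¹
Height gradient: |∂Z/∂n| = 30 m / 827000 m = 3.63×10⁻⁵
On a pressure surface, geostrophic balance gives V_g = (g/f)|∂Z/∂n|:
V_g = 9.81 × 3.63×10⁻⁵ / 7.94×10⁻⁵ = 4.48 m/s

4.48 m s⁻¹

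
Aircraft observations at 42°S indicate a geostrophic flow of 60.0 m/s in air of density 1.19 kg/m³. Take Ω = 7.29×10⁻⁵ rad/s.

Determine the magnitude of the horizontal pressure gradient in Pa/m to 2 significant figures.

7.0×10⁻³ Pa/m

Coriolis parameter at 42°S:
f = 2Ω sin φ = 2 × 7.29×10⁻⁵ × sin 42° = 9.76×10⁻⁵ s⁻¹
Geostrophic balance rearranged: |∂P/∂n| = f ρ V_g
|∂P/∂n| = 9.76×10⁻⁵ × 1.19 × 60.0 = 6.97×10⁻³ Pa/m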